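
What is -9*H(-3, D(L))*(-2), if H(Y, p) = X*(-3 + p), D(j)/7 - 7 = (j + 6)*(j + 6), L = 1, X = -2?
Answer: -14004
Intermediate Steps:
D(j) = 49 + 7*(6 + j)**2 (D(j) = 49 + 7*((j + 6)*(j + 6)) = 49 + 7*((6 + j)*(6 + j)) = 49 + 7*(6 + j)**2)
H(Y, p) = 6 - 2*p (H(Y, p) = -2*(-3 + p) = 6 - 2*p)
-9*H(-3, D(L))*(-2) = -9*(6 - 2*(49 + 7*(6 + 1)**2))*(-2) = -9*(6 - 2*(49 + 7*7**2))*(-2) = -9*(6 - 2*(49 + 7*49))*(-2) = -9*(6 - 2*(49 + 343))*(-2) = -9*(6 - 2*392)*(-2) = -9*(6 - 784)*(-2) = -9*(-778)*(-2) = 7002*(-2) = -14004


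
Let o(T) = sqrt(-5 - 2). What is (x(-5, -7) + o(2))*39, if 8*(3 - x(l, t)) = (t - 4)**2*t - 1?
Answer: 4251 + 39*I*sqrt(7) ≈ 4251.0 + 103.18*I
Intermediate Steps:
x(l, t) = 25/8 - t*(-4 + t)**2/8 (x(l, t) = 3 - ((t - 4)**2*t - 1)/8 = 3 - ((-4 + t)**2*t - 1)/8 = 3 - (t*(-4 + t)**2 - 1)/8 = 3 - (-1 + t*(-4 + t)**2)/8 = 3 + (1/8 - t*(-4 + t)**2/8) = 25/8 - t*(-4 + t)**2/8)
o(T) = I*sqrt(7) (o(T) = sqrt(-7) = I*sqrt(7))
(x(-5, -7) + o(2))*39 = ((25/8 - 1/8*(-7)*(-4 - 7)**2) + I*sqrt(7))*39 = ((25/8 - 1/8*(-7)*(-11)**2) + I*sqrt(7))*39 = ((25/8 - 1/8*(-7)*121) + I*sqrt(7))*39 = ((25/8 + 847/8) + I*sqrt(7))*39 = (109 + I*sqrt(7))*39 = 4251 + 39*I*sqrt(7)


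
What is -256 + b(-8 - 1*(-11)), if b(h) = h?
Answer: -253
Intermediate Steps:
-256 + b(-8 - 1*(-11)) = -256 + (-8 - 1*(-11)) = -256 + (-8 + 11) = -256 + 3 = -253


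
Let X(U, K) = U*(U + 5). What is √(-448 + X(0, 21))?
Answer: 8*I*√7 ≈ 21.166*I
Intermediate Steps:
X(U, K) = U*(5 + U)
√(-448 + X(0, 21)) = √(-448 + 0*(5 + 0)) = √(-448 + 0*5) = √(-448 + 0) = √(-448) = 8*I*√7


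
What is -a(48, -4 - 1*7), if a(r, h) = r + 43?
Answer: -91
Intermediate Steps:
a(r, h) = 43 + r
-a(48, -4 - 1*7) = -(43 + 48) = -1*91 = -91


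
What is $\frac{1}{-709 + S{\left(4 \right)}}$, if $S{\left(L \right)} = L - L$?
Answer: $- \frac{1}{709} \approx -0.0014104$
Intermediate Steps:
$S{\left(L \right)} = 0$
$\frac{1}{-709 + S{\left(4 \right)}} = \frac{1}{-709 + 0} = \frac{1}{-709} = - \frac{1}{709}$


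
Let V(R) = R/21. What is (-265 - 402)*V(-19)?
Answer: 12673/21 ≈ 603.48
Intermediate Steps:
V(R) = R/21 (V(R) = R*(1/21) = R/21)
(-265 - 402)*V(-19) = (-265 - 402)*((1/21)*(-19)) = -667*(-19/21) = 12673/21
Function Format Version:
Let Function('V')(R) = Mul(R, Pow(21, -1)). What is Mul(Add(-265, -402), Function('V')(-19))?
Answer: Rational(12673, 21) ≈ 603.48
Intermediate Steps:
Function('V')(R) = Mul(Rational(1, 21), R) (Function('V')(R) = Mul(R, Rational(1, 21)) = Mul(Rational(1, 21), R))
Mul(Add(-265, -402), Function('V')(-19)) = Mul(Add(-265, -402), Mul(Rational(1, 21), -19)) = Mul(-667, Rational(-19, 21)) = Rational(12673, 21)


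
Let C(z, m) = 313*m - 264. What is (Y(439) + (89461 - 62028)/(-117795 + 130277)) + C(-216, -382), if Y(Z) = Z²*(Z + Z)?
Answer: 2110571521689/12482 ≈ 1.6909e+8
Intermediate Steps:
Y(Z) = 2*Z³ (Y(Z) = Z²*(2*Z) = 2*Z³)
C(z, m) = -264 + 313*m
(Y(439) + (89461 - 62028)/(-117795 + 130277)) + C(-216, -382) = (2*439³ + (89461 - 62028)/(-117795 + 130277)) + (-264 + 313*(-382)) = (2*84604519 + 27433/12482) + (-264 - 119566) = (169209038 + 27433*(1/12482)) - 119830 = (169209038 + 27433/12482) - 119830 = 2112067239749/12482 - 119830 = 2110571521689/12482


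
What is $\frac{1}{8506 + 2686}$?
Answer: $\frac{1}{11192} \approx 8.935 \cdot 10^{-5}$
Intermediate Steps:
$\frac{1}{8506 + 2686} = \frac{1}{11192}$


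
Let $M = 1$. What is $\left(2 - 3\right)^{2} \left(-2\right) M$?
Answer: $-2$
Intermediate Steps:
$\left(2 - 3\right)^{2} \left(-2\right) M = \left(2 - 3\right)^{2} \left(-2\right) 1 = \left(-1\right)^{2} \left(-2\right) 1 = 1 \left(-2\right) 1 = \left(-2\right) 1 = -2$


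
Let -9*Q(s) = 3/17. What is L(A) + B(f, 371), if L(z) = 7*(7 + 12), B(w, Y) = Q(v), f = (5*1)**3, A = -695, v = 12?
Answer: 6782/51 ≈ 132.98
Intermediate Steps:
f = 125 (f = 5**3 = 125)
Q(s) = -1/51 (Q(s) = -1/(3*17) = -1/9*3/17 = -1/51)
B(w, Y) = -1/51
L(z) = 133 (L(z) = 7*19 = 133)
L(A) + B(f, 371) = 133 - 1/51 = 6782/51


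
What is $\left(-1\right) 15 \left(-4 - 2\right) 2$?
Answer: $180$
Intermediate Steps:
$\left(-1\right) 15 \left(-4 - 2\right) 2 = - 15 \left(\left(-6\right) 2\right) = \left(-15\right) \left(-12\right) = 180$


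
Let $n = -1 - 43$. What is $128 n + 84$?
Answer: $-5548$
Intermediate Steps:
$n = -44$
$128 n + 84 = 128 \left(-44\right) + 84 = -5632 + 84 = -5548$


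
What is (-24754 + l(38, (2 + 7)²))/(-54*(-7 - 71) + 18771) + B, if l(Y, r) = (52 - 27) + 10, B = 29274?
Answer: 672779623/22983 ≈ 29273.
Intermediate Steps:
l(Y, r) = 35 (l(Y, r) = 25 + 10 = 35)
(-24754 + l(38, (2 + 7)²))/(-54*(-7 - 71) + 18771) + B = (-24754 + 35)/(-54*(-7 - 71) + 18771) + 29274 = -24719/(-54*(-78) + 18771) + 29274 = -24719/(4212 + 18771) + 29274 = -24719/22983 + 29274 = 672779623/22983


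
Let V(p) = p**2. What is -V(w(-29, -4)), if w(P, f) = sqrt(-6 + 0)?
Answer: 6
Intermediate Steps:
w(P, f) = I*sqrt(6) (w(P, f) = sqrt(-6) = I*sqrt(6))
-V(w(-29, -4)) = -(I*sqrt(6))**2 = -1*(-6) = 6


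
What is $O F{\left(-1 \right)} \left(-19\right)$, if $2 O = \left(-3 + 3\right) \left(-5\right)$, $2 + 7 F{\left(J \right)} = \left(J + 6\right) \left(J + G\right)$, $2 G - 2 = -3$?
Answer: $0$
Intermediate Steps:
$G = - \frac{1}{2}$ ($G = 1 + \frac{1}{2} \left(-3\right) = 1 - \frac{3}{2} = - \frac{1}{2} \approx -0.5$)
$F{\left(J \right)} = - \frac{2}{7} + \frac{\left(6 + J\right) \left(- \frac{1}{2} + J\right)}{7}$ ($F{\left(J \right)} = - \frac{2}{7} + \frac{\left(J + 6\right) \left(J - \frac{1}{2}\right)}{7} = - \frac{2}{7} + \frac{\left(6 + J\right) \left(- \frac{1}{2} + J\right)}{7}$)
$O = 0$ ($O = \frac{\left(-3 + 3\right) \left(-5\right)}{2} = \frac{0 \left(-5\right)}{2} = \frac{1}{2} \cdot 0 = 0$)
$O F{\left(-1 \right)} \left(-19\right) = 0 \left(- \frac{5}{7} + \frac{\left(-1\right)^{2}}{7} + \frac{11}{14} \left(-1\right)\right) \left(-19\right) = 0 \left(- \frac{5}{7} + \frac{1}{7} \cdot 1 - \frac{11}{14}\right) \left(-19\right) = 0 \left(- \frac{5}{7} + \frac{1}{7} - \frac{11}{14}\right) \left(-19\right) = 0 \left(- \frac{19}{14}\right) \left(-19\right) = 0 \left(-19\right) = 0$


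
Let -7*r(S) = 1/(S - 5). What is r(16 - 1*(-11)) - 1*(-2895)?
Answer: 445829/154 ≈ 2895.0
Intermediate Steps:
r(S) = -1/(7*(-5 + S)) (r(S) = -1/(7*(S - 5)) = -1/(7*(-5 + S)))
r(16 - 1*(-11)) - 1*(-2895) = -1/(-35 + 7*(16 - 1*(-11))) - 1*(-2895) = -1/(-35 + 7*(16 + 11)) + 2895 = -1/(-35 + 7*27) + 2895 = -1/(-35 + 189) + 2895 = -1/154 + 2895 = 445829/154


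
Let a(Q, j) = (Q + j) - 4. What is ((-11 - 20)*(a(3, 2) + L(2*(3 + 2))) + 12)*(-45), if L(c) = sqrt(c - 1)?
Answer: 5040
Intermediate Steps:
a(Q, j) = -4 + Q + j
L(c) = sqrt(-1 + c)
((-11 - 20)*(a(3, 2) + L(2*(3 + 2))) + 12)*(-45) = ((-11 - 20)*((-4 + 3 + 2) + sqrt(-1 + 2*(3 + 2))) + 12)*(-45) = (-31*(1 + sqrt(-1 + 2*5)) + 12)*(-45) = (-31*(1 + sqrt(-1 + 10)) + 12)*(-45) = (-31*(1 + sqrt(9)) + 12)*(-45) = (-31*(1 + 3) + 12)*(-45) = (-31*4 + 12)*(-45) = (-124 + 12)*(-45) = -112*(-45) = 5040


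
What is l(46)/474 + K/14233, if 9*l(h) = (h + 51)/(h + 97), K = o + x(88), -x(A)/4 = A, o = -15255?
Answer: -9519482465/8682670854 ≈ -1.0964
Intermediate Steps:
x(A) = -4*A
K = -15607 (K = -15255 - 4*88 = -15255 - 352 = -15607)
l(h) = (51 + h)/(9*(97 + h)) (l(h) = ((h + 51)/(h + 97))/9 = ((51 + h)/(97 + h))/9 = (51 + h)/(9*(97 + h)))
l(46)/474 + K/14233 = ((51 + 46)/(9*(97 + 46)))/474 - 15607/14233 = ((1/9)*97/143)*(1/474) - 15607*1/14233 = ((1/9)*(1/143)*97)*(1/474) - 15607/14233 = (97/1287)*(1/474) - 15607/14233 = 97/610038 - 15607/14233 = -9519482465/8682670854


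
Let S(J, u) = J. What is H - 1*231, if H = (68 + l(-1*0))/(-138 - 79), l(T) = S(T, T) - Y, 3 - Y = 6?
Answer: -50198/217 ≈ -231.33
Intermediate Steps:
Y = -3 (Y = 3 - 1*6 = 3 - 6 = -3)
l(T) = 3 + T (l(T) = T - 1*(-3) = T + 3 = 3 + T)
H = -71/217 (H = (68 + (3 - 1*0))/(-138 - 79) = (68 + (3 + 0))/(-217) = (68 + 3)*(-1/217) = 71*(-1/217) = -71/217 ≈ -0.32719)
H - 1*231 = -71/217 - 1*231 = -71/217 - 231 = -50198/217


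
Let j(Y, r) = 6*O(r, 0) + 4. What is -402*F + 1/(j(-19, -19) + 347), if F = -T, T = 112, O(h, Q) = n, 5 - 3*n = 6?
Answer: 15713377/349 ≈ 45024.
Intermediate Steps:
n = -1/3 (n = 5/3 - 1/3*6 = 5/3 - 2 = -1/3 ≈ -0.33333)
O(h, Q) = -1/3
j(Y, r) = 2 (j(Y, r) = 6*(-1/3) + 4 = -2 + 4 = 2)
F = -112 (F = -1*112 = -112)
-402*F + 1/(j(-19, -19) + 347) = -402*(-112) + 1/(2 + 347) = 45024 + 1/349 = 15713377/349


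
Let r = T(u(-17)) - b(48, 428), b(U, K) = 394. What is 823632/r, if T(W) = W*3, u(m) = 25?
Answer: -823632/319 ≈ -2581.9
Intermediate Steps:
T(W) = 3*W
r = -319 (r = 3*25 - 1*394 = 75 - 394 = -319)
823632/r = 823632/(-319) = 823632*(-1/319) = -823632/319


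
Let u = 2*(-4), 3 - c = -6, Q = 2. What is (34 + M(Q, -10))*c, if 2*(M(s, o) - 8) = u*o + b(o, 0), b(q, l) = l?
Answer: 738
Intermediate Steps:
c = 9 (c = 3 - 1*(-6) = 3 + 6 = 9)
u = -8
M(s, o) = 8 - 4*o (M(s, o) = 8 + (-8*o + 0)/2 = 8 + (-8*o)/2 = 8 - 4*o)
(34 + M(Q, -10))*c = (34 + (8 - 4*(-10)))*9 = (34 + (8 + 40))*9 = (34 + 48)*9 = 82*9 = 738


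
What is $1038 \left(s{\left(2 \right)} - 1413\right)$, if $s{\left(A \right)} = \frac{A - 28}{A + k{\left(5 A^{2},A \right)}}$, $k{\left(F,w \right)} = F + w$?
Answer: $- \frac{2935637}{2} \approx -1.4678 \cdot 10^{6}$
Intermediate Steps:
$s{\left(A \right)} = \frac{-28 + A}{2 A + 5 A^{2}}$ ($s{\left(A \right)} = \frac{A - 28}{A + \left(5 A^{2} + A\right)} = \frac{-28 + A}{A + \left(A + 5 A^{2}\right)} = \frac{-28 + A}{2 A + 5 A^{2}}$)
$1038 \left(s{\left(2 \right)} - 1413\right) = 1038 \left(\frac{-28 + 2}{2 \left(2 + 5 \cdot 2\right)} - 1413\right) = 1038 \left(\frac{1}{2} \frac{1}{2 + 10} \left(-26\right) - 1413\right) = 1038 \left(\frac{1}{2} \cdot \frac{1}{12} \left(-26\right) - 1413\right) = 1038 \left(- \frac{13}{12} - 1413\right) = 1038 \left(- \frac{16969}{12}\right) = - \frac{2935637}{2}$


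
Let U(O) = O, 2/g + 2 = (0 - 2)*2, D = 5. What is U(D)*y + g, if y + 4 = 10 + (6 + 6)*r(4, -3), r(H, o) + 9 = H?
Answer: -811/3 ≈ -270.33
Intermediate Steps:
g = -⅓ (g = 2/(-2 + (0 - 2)*2) = 2/(-2 - 2*2) = 2/(-2 - 4) = 2/(-6) = 2*(-⅙) = -⅓ ≈ -0.33333)
r(H, o) = -9 + H
y = -54 (y = -4 + (10 + (6 + 6)*(-9 + 4)) = -4 + (10 + 12*(-5)) = -4 + (10 - 60) = -4 - 50 = -54)
U(D)*y + g = 5*(-54) - ⅓ = -270 - ⅓ = -811/3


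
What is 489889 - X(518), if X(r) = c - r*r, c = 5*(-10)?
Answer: 758263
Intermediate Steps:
c = -50
X(r) = -50 - r² (X(r) = -50 - r*r = -50 - r²)
489889 - X(518) = 489889 - (-50 - 1*518²) = 489889 - (-50 - 1*268324) = 489889 - (-50 - 268324) = 489889 - 1*(-268374) = 489889 + 268374 = 758263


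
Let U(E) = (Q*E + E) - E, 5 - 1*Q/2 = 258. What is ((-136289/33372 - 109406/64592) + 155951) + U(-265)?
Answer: 7104426691103/24495048 ≈ 2.9004e+5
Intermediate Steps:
Q = -506 (Q = 10 - 2*258 = 10 - 516 = -506)
U(E) = -506*E (U(E) = (-506*E + E) - E = -505*E - E = -506*E)
((-136289/33372 - 109406/64592) + 155951) + U(-265) = ((-136289/33372 - 109406/64592) + 155951) - 506*(-265) = ((-136289*1/33372 - 109406*1/64592) + 155951) + 134090 = ((-136289/33372 - 4973/2936) + 155951) + 134090 = (-141525865/24495048 + 155951) + 134090 = 3819885704783/24495048 + 134090 = 7104426691103/24495048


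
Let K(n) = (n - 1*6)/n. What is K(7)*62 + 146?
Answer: 1084/7 ≈ 154.86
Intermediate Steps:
K(n) = (-6 + n)/n (K(n) = (n - 6)/n = (-6 + n)/n)
K(7)*62 + 146 = ((-6 + 7)/7)*62 + 146 = ((⅐)*1)*62 + 146 = (⅐)*62 + 146 = 62/7 + 146 = 1084/7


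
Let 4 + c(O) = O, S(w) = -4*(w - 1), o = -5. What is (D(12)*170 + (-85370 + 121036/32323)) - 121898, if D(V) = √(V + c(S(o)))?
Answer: -6699402528/32323 + 680*√2 ≈ -2.0630e+5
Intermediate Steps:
S(w) = 4 - 4*w (S(w) = -4*(-1 + w) = 4 - 4*w)
c(O) = -4 + O
D(V) = √(20 + V) (D(V) = √(V + (-4 + (4 - 4*(-5)))) = √(V + (-4 + (4 + 20))) = √(V + (-4 + 24)) = √(V + 20) = √(20 + V))
(D(12)*170 + (-85370 + 121036/32323)) - 121898 = (√(20 + 12)*170 + (-85370 + 121036/32323)) - 121898 = (√32*170 + (-85370 + 121036*(1/32323))) - 121898 = ((4*√2)*170 + (-85370 + 121036/32323)) - 121898 = (680*√2 - 2759293474/32323) - 121898 = (-2759293474/32323 + 680*√2) - 121898 = -6699402528/32323 + 680*√2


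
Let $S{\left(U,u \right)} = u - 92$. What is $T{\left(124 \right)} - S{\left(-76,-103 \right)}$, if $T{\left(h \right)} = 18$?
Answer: $213$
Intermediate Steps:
$S{\left(U,u \right)} = -92 + u$
$T{\left(124 \right)} - S{\left(-76,-103 \right)} = 18 - \left(-92 - 103\right) = 18 - -195 = 18 + 195 = 213$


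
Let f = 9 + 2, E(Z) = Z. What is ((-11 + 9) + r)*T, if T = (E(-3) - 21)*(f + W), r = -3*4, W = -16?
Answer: -1680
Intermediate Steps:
f = 11
r = -12
T = 120 (T = (-3 - 21)*(11 - 16) = -24*(-5) = 120)
((-11 + 9) + r)*T = ((-11 + 9) - 12)*120 = (-2 - 12)*120 = -14*120 = -1680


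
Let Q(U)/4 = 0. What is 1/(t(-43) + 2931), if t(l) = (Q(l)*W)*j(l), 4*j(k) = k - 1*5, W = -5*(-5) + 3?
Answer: 1/2931 ≈ 0.00034118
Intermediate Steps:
Q(U) = 0 (Q(U) = 4*0 = 0)
W = 28 (W = 25 + 3 = 28)
j(k) = -5/4 + k/4 (j(k) = (k - 1*5)/4 = (k - 5)/4 = (-5 + k)/4 = -5/4 + k/4)
t(l) = 0 (t(l) = (0*28)*(-5/4 + l/4) = 0*(-5/4 + l/4) = 0)
1/(t(-43) + 2931) = 1/(0 + 2931) = 1/2931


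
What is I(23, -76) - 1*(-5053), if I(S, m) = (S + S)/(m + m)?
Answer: 384005/76 ≈ 5052.7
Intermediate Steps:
I(S, m) = S/m (I(S, m) = (2*S)/((2*m)) = (2*S)*(1/(2*m)) = S/m)
I(23, -76) - 1*(-5053) = 23/(-76) - 1*(-5053) = 23*(-1/76) + 5053 = -23/76 + 5053 = 384005/76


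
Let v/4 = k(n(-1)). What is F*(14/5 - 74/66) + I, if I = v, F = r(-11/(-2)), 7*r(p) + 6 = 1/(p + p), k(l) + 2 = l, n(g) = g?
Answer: -34093/2541 ≈ -13.417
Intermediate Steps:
k(l) = -2 + l
r(p) = -6/7 + 1/(14*p) (r(p) = -6/7 + 1/(7*(p + p)) = -6/7 + 1/(7*((2*p))) = -6/7 + (1/(2*p))/7 = -6/7 + 1/(14*p))
v = -12 (v = 4*(-2 - 1) = 4*(-3) = -12)
F = -65/77 (F = (1 - (-132)/(-2))/(14*((-11/(-2)))) = (1 - (-132)*(-1)/2)/(14*((-11*(-1/2)))) = (1 - 12*11/2)/(14*(11/2)) = (1/14)*(2/11)*(1 - 66) = (1/14)*(2/11)*(-65) = -65/77 ≈ -0.84416)
I = -12
F*(14/5 - 74/66) + I = -65*(14/5 - 74/66)/77 - 12 = -65*(14*(1/5) - 74*1/66)/77 - 12 = -65*(14/5 - 37/33)/77 - 12 = -65/77*277/165 - 12 = -3601/2541 - 12 = -34093/2541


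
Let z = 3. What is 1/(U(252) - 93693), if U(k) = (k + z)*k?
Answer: -1/29433 ≈ -3.3975e-5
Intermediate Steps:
U(k) = k*(3 + k) (U(k) = (k + 3)*k = (3 + k)*k = k*(3 + k))
1/(U(252) - 93693) = 1/(252*(3 + 252) - 93693) = 1/(252*255 - 93693) = 1/(64260 - 93693) = 1/(-29433) = -1/29433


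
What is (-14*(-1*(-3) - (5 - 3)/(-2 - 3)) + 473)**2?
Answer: 4524129/25 ≈ 1.8097e+5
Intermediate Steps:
(-14*(-1*(-3) - (5 - 3)/(-2 - 3)) + 473)**2 = (-14*(3 - 2/(-5)) + 473)**2 = (-14*(3 - 2*(-1)/5) + 473)**2 = (-14*(3 - 1*(-2/5)) + 473)**2 = (-14*(3 + 2/5) + 473)**2 = (-14*17/5 + 473)**2 = (-238/5 + 473)**2 = (2127/5)**2 = 4524129/25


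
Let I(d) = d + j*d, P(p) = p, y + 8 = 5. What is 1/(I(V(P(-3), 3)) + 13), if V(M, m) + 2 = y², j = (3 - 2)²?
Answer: 1/27 ≈ 0.037037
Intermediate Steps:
y = -3 (y = -8 + 5 = -3)
j = 1 (j = 1² = 1)
V(M, m) = 7 (V(M, m) = -2 + (-3)² = -2 + 9 = 7)
I(d) = 2*d (I(d) = d + 1*d = d + d = 2*d)
1/(I(V(P(-3), 3)) + 13) = 1/(2*7 + 13) = 1/(14 + 13) = 1/27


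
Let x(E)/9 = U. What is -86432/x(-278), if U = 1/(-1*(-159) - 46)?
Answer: -9766816/9 ≈ -1.0852e+6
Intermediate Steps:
U = 1/113 (U = 1/(159 - 46) = 1/113 ≈ 0.0088496)
x(E) = 9/113 (x(E) = 9*(1/113) = 9/113)
-86432/x(-278) = -86432/9/113 = -86432*113/9 = -9766816/9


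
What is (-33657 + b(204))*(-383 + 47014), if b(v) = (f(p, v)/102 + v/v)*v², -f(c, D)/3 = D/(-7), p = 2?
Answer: 14241527079/7 ≈ 2.0345e+9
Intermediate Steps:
f(c, D) = 3*D/7 (f(c, D) = -3*D/(-7) = -3*D*(-1)/7 = -(-3)*D/7 = 3*D/7)
b(v) = v²*(1 + v/238) (b(v) = ((3*v/7)/102 + v/v)*v² = ((3*v/7)*(1/102) + 1)*v² = (v/238 + 1)*v² = (1 + v/238)*v² = v²*(1 + v/238))
(-33657 + b(204))*(-383 + 47014) = (-33657 + (1/238)*204²*(238 + 204))*(-383 + 47014) = (-33657 + (1/238)*41616*442)*46631 = (-33657 + 541008/7)*46631 = (305409/7)*46631 = 14241527079/7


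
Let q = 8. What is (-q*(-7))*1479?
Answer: 82824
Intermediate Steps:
(-q*(-7))*1479 = (-1*8*(-7))*1479 = -8*(-7)*1479 = 56*1479 = 82824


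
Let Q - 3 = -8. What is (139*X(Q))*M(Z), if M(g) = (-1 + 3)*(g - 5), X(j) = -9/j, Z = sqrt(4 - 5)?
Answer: -2502 + 2502*I/5 ≈ -2502.0 + 500.4*I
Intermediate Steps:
Q = -5 (Q = 3 - 8 = -5)
Z = I (Z = sqrt(-1) = I ≈ 1.0*I)
M(g) = -10 + 2*g (M(g) = 2*(-5 + g) = -10 + 2*g)
(139*X(Q))*M(Z) = (139*(-9/(-5)))*(-10 + 2*I) = (139*(-9*(-1/5)))*(-10 + 2*I) = (139*(9/5))*(-10 + 2*I) = 1251*(-10 + 2*I)/5 = -2502 + 2502*I/5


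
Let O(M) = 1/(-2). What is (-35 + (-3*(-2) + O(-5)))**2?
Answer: 3481/4 ≈ 870.25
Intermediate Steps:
O(M) = -1/2
(-35 + (-3*(-2) + O(-5)))**2 = (-35 + (-3*(-2) - 1/2))**2 = (-35 + (6 - 1/2))**2 = (-35 + 11/2)**2 = (-59/2)**2 = 3481/4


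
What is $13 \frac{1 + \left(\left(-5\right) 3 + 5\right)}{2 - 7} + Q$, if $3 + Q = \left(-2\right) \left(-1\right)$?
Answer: $\frac{112}{5} \approx 22.4$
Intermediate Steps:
$Q = -1$ ($Q = -3 - -2 = -3 + 2 = -1$)
$13 \frac{1 + \left(\left(-5\right) 3 + 5\right)}{2 - 7} + Q = 13 \frac{1 + \left(\left(-5\right) 3 + 5\right)}{2 - 7} - 1 = 13 \frac{1 + \left(-15 + 5\right)}{-5} - 1 = 13 \left(1 - 10\right) \left(- \frac{1}{5}\right) - 1 = 13 \left(\left(-9\right) \left(- \frac{1}{5}\right)\right) - 1 = 13 \cdot \frac{9}{5} - 1 = \frac{117}{5} - 1 = \frac{112}{5}$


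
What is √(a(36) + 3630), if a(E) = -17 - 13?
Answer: 60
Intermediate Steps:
a(E) = -30
√(a(36) + 3630) = √(-30 + 3630) = √3600 = 60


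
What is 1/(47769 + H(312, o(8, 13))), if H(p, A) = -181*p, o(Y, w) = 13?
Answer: -1/8703 ≈ -0.00011490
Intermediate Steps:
1/(47769 + H(312, o(8, 13))) = 1/(47769 - 181*312) = 1/(47769 - 56472) = 1/(-8703) = -1/8703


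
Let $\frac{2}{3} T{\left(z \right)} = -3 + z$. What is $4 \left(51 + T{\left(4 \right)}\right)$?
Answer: $210$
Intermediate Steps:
$T{\left(z \right)} = - \frac{9}{2} + \frac{3 z}{2}$ ($T{\left(z \right)} = \frac{3 \left(-3 + z\right)}{2} = - \frac{9}{2} + \frac{3 z}{2}$)
$4 \left(51 + T{\left(4 \right)}\right) = 4 \left(51 + \left(- \frac{9}{2} + \frac{3}{2} \cdot 4\right)\right) = 4 \left(51 + \left(- \frac{9}{2} + 6\right)\right) = 4 \left(51 + \frac{3}{2}\right) = 4 \cdot \frac{105}{2} = 210$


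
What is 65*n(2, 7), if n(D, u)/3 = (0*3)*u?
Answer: 0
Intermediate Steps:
n(D, u) = 0 (n(D, u) = 3*((0*3)*u) = 3*(0*u) = 3*0 = 0)
65*n(2, 7) = 65*0 = 0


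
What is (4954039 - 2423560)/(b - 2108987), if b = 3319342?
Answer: 2530479/1210355 ≈ 2.0907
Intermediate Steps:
(4954039 - 2423560)/(b - 2108987) = (4954039 - 2423560)/(3319342 - 2108987) = 2530479/1210355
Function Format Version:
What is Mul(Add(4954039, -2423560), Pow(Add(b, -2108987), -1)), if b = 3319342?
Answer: Rational(2530479, 1210355) ≈ 2.0907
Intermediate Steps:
Mul(Add(4954039, -2423560), Pow(Add(b, -2108987), -1)) = Mul(Add(4954039, -2423560), Pow(Add(3319342, -2108987), -1)) = Mul(2530479, Pow(1210355, -1)) = Mul(2530479, Rational(1, 1210355)) = Rational(2530479, 1210355)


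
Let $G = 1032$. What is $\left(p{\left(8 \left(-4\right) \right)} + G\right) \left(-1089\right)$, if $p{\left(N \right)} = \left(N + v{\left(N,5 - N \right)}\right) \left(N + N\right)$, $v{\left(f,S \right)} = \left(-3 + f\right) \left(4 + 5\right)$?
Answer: $-25308360$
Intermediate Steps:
$v{\left(f,S \right)} = -27 + 9 f$ ($v{\left(f,S \right)} = \left(-3 + f\right) 9 = -27 + 9 f$)
$p{\left(N \right)} = 2 N \left(-27 + 10 N\right)$ ($p{\left(N \right)} = \left(N + \left(-27 + 9 N\right)\right) \left(N + N\right) = \left(-27 + 10 N\right) 2 N = 2 N \left(-27 + 10 N\right)$)
$\left(p{\left(8 \left(-4\right) \right)} + G\right) \left(-1089\right) = \left(2 \cdot 8 \left(-4\right) \left(-27 + 10 \cdot 8 \left(-4\right)\right) + 1032\right) \left(-1089\right) = \left(2 \left(-32\right) \left(-27 + 10 \left(-32\right)\right) + 1032\right) \left(-1089\right) = \left(2 \left(-32\right) \left(-27 - 320\right) + 1032\right) \left(-1089\right) = \left(2 \left(-32\right) \left(-347\right) + 1032\right) \left(-1089\right) = \left(22208 + 1032\right) \left(-1089\right) = 23240 \left(-1089\right) = -25308360$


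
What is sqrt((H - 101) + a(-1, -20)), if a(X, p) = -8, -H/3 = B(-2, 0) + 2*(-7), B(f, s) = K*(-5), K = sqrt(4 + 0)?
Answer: I*sqrt(37) ≈ 6.0828*I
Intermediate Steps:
K = 2 (K = sqrt(4) = 2)
B(f, s) = -10 (B(f, s) = 2*(-5) = -10)
H = 72 (H = -3*(-10 + 2*(-7)) = -3*(-10 - 14) = -3*(-24) = 72)
sqrt((H - 101) + a(-1, -20)) = sqrt((72 - 101) - 8) = sqrt(-29 - 8) = sqrt(-37) = I*sqrt(37)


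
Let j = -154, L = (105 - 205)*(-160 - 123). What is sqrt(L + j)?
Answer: sqrt(28146) ≈ 167.77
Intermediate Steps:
L = 28300 (L = -100*(-283) = 28300)
sqrt(L + j) = sqrt(28300 - 154) = sqrt(28146)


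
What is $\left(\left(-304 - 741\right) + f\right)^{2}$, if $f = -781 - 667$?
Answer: $6215049$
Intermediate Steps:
$f = -1448$ ($f = -781 - 667 = -1448$)
$\left(\left(-304 - 741\right) + f\right)^{2} = \left(\left(-304 - 741\right) - 1448\right)^{2} = \left(-1045 - 1448\right)^{2} = \left(-2493\right)^{2} = 6215049$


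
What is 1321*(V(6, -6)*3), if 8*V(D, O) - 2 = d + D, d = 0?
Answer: 3963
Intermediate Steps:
V(D, O) = ¼ + D/8 (V(D, O) = ¼ + (0 + D)/8 = ¼ + D/8)
1321*(V(6, -6)*3) = 1321*((¼ + (⅛)*6)*3) = 1321*((¼ + ¾)*3) = 1321*(1*3) = 1321*3 = 3963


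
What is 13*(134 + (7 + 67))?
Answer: 2704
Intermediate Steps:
13*(134 + (7 + 67)) = 13*(134 + 74) = 13*208 = 2704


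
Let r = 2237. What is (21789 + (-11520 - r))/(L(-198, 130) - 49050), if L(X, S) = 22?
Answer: -2008/12257 ≈ -0.16382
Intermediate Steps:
(21789 + (-11520 - r))/(L(-198, 130) - 49050) = (21789 + (-11520 - 1*2237))/(22 - 49050) = (21789 + (-11520 - 2237))/(-49028) = (21789 - 13757)*(-1/49028) = 8032*(-1/49028) = -2008/12257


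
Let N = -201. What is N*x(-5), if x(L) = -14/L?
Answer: -2814/5 ≈ -562.80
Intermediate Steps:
N*x(-5) = -(-2814)/(-5) = -(-2814)*(-1)/5 = -201*14/5 = -2814/5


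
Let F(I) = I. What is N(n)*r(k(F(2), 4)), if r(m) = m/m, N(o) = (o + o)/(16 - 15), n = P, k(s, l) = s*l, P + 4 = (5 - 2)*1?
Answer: -2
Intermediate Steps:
P = -1 (P = -4 + (5 - 2)*1 = -4 + 3*1 = -4 + 3 = -1)
k(s, l) = l*s
n = -1
N(o) = 2*o (N(o) = (2*o)/1 = (2*o)*1 = 2*o)
r(m) = 1
N(n)*r(k(F(2), 4)) = (2*(-1))*1 = -2*1 = -2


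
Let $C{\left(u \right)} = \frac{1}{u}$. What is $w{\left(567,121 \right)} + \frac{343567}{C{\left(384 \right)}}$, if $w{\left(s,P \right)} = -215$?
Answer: $131929513$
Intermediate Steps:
$w{\left(567,121 \right)} + \frac{343567}{C{\left(384 \right)}} = -215 + \frac{343567}{\frac{1}{384}} = -215 + 343567 \frac{1}{\frac{1}{384}} = -215 + 343567 \cdot 384 = -215 + 131929728 = 131929513$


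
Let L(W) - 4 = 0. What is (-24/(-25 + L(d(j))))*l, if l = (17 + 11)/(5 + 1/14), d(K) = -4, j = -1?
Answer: 448/71 ≈ 6.3099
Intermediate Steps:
L(W) = 4 (L(W) = 4 + 0 = 4)
l = 392/71 (l = 28/(5 + 1/14) = 28/(71/14) = 28*(14/71) = 392/71 ≈ 5.5211)
(-24/(-25 + L(d(j))))*l = -24/(-25 + 4)*(392/71) = -24/(-21)*(392/71) = -24*(-1/21)*(392/71) = (8/7)*(392/71) = 448/71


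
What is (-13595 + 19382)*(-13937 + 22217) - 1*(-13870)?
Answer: 47930230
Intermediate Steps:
(-13595 + 19382)*(-13937 + 22217) - 1*(-13870) = 5787*8280 + 13870 = 47916360 + 13870 = 47930230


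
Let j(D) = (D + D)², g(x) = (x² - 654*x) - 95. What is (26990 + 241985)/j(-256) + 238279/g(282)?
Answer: -34221304151/27524857856 ≈ -1.2433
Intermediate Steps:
g(x) = -95 + x² - 654*x
j(D) = 4*D² (j(D) = (2*D)² = 4*D²)
(26990 + 241985)/j(-256) + 238279/g(282) = (26990 + 241985)/((4*(-256)²)) + 238279/(-95 + 282² - 654*282) = 268975/((4*65536)) + 238279/(-95 + 79524 - 184428) = 268975/262144 + 238279/(-104999) = 268975*(1/262144) + 238279*(-1/104999) = 268975/262144 - 238279/104999 = -34221304151/27524857856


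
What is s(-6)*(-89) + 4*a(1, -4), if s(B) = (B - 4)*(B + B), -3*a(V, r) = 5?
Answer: -32060/3 ≈ -10687.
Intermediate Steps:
a(V, r) = -5/3 (a(V, r) = -⅓*5 = -5/3)
s(B) = 2*B*(-4 + B) (s(B) = (-4 + B)*(2*B) = 2*B*(-4 + B))
s(-6)*(-89) + 4*a(1, -4) = (2*(-6)*(-4 - 6))*(-89) + 4*(-5/3) = (2*(-6)*(-10))*(-89) - 20/3 = 120*(-89) - 20/3 = -10680 - 20/3 = -32060/3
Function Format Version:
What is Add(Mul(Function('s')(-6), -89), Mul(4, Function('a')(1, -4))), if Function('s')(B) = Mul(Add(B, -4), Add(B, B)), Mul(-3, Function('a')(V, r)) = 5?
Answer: Rational(-32060, 3) ≈ -10687.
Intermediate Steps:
Function('a')(V, r) = Rational(-5, 3) (Function('a')(V, r) = Mul(Rational(-1, 3), 5) = Rational(-5, 3))
Function('s')(B) = Mul(2, B, Add(-4, B)) (Function('s')(B) = Mul(Add(-4, B), Mul(2, B)) = Mul(2, B, Add(-4, B)))
Add(Mul(Function('s')(-6), -89), Mul(4, Function('a')(1, -4))) = Add(Mul(Mul(2, -6, Add(-4, -6)), -89), Mul(4, Rational(-5, 3))) = Add(Mul(Mul(2, -6, -10), -89), Rational(-20, 3)) = Add(Mul(120, -89), Rational(-20, 3)) = Add(-10680, Rational(-20, 3)) = Rational(-32060, 3)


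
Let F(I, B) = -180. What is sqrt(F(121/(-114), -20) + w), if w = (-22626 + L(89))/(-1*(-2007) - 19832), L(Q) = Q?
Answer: I*sqrt(2363779)/115 ≈ 13.369*I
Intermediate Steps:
w = 727/575 (w = (-22626 + 89)/(-1*(-2007) - 19832) = -22537/(2007 - 19832) = -22537/(-17825) = -22537*(-1/17825) = 727/575 ≈ 1.2643)
sqrt(F(121/(-114), -20) + w) = sqrt(-180 + 727/575) = sqrt(-102773/575) = I*sqrt(2363779)/115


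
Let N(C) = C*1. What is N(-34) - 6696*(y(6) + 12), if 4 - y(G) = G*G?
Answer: 133886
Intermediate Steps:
y(G) = 4 - G² (y(G) = 4 - G*G = 4 - G²)
N(C) = C
N(-34) - 6696*(y(6) + 12) = -34 - 6696*((4 - 1*6²) + 12) = -34 - 6696*((4 - 1*36) + 12) = -34 - 6696*((4 - 36) + 12) = -34 - 6696*(-32 + 12) = -34 - 6696*(-20) = -34 - 1116*(-120) = -34 + 133920 = 133886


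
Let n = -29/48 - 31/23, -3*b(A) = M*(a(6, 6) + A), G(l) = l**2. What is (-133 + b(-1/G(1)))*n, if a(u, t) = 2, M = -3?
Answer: 23705/92 ≈ 257.66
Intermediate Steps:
b(A) = 2 + A (b(A) = -(-1)*(2 + A) = -(-6 - 3*A)/3 = 2 + A)
n = -2155/1104 (n = -29*1/48 - 31*1/23 = -29/48 - 31/23 = -2155/1104 ≈ -1.9520)
(-133 + b(-1/G(1)))*n = (-133 + (2 - 1/(1**2)))*(-2155/1104) = (-133 + (2 - 1/1))*(-2155/1104) = (-133 + (2 - 1*1))*(-2155/1104) = (-133 + (2 - 1))*(-2155/1104) = (-133 + 1)*(-2155/1104) = -132*(-2155/1104) = 23705/92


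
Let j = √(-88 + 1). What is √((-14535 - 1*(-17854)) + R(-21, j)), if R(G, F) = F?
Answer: √(3319 + I*√87) ≈ 57.611 + 0.08095*I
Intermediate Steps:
j = I*√87 (j = √(-87) = I*√87 ≈ 9.3274*I)
√((-14535 - 1*(-17854)) + R(-21, j)) = √((-14535 - 1*(-17854)) + I*√87) = √((-14535 + 17854) + I*√87) = √(3319 + I*√87)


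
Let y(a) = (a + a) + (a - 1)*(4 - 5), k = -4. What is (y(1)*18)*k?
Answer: -144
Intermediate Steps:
y(a) = 1 + a (y(a) = 2*a + (-1 + a)*(-1) = 2*a + (1 - a) = 1 + a)
(y(1)*18)*k = ((1 + 1)*18)*(-4) = (2*18)*(-4) = 36*(-4) = -144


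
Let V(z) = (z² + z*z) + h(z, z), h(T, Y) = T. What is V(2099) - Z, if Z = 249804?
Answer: 8563897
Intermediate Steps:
V(z) = z + 2*z² (V(z) = (z² + z*z) + z = (z² + z²) + z = 2*z² + z = z + 2*z²)
V(2099) - Z = 2099*(1 + 2*2099) - 249804 = 2099*(1 + 4198) - 1*249804 = 2099*4199 - 249804 = 8813701 - 249804 = 8563897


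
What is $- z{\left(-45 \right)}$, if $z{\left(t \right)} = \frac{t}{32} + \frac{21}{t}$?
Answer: $\frac{899}{480} \approx 1.8729$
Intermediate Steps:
$z{\left(t \right)} = \frac{21}{t} + \frac{t}{32}$ ($z{\left(t \right)} = t \frac{1}{32} + \frac{21}{t} = \frac{t}{32} + \frac{21}{t} = \frac{21}{t} + \frac{t}{32}$)
$- z{\left(-45 \right)} = - (\frac{21}{-45} + \frac{1}{32} \left(-45\right)) = - (21 \left(- \frac{1}{45}\right) - \frac{45}{32}) = - (- \frac{7}{15} - \frac{45}{32}) = \left(-1\right) \left(- \frac{899}{480}\right) = \frac{899}{480}$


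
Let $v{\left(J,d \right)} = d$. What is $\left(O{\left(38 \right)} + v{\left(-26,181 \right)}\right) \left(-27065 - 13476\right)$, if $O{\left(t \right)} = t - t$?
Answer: $-7337921$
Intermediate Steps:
$O{\left(t \right)} = 0$
$\left(O{\left(38 \right)} + v{\left(-26,181 \right)}\right) \left(-27065 - 13476\right) = \left(0 + 181\right) \left(-27065 - 13476\right) = 181 \left(-40541\right) = -7337921$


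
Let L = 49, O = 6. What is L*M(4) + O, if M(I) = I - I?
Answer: 6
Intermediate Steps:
M(I) = 0
L*M(4) + O = 49*0 + 6 = 0 + 6 = 6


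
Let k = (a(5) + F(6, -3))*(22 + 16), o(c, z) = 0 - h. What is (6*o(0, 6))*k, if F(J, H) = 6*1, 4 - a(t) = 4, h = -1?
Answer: 1368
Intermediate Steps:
o(c, z) = 1 (o(c, z) = 0 - 1*(-1) = 0 + 1 = 1)
a(t) = 0 (a(t) = 4 - 1*4 = 4 - 4 = 0)
F(J, H) = 6
k = 228 (k = (0 + 6)*(22 + 16) = 6*38 = 228)
(6*o(0, 6))*k = (6*1)*228 = 6*228 = 1368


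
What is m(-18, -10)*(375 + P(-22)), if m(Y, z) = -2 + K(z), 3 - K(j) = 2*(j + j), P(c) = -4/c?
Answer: 169207/11 ≈ 15382.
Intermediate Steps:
K(j) = 3 - 4*j (K(j) = 3 - 2*(j + j) = 3 - 2*2*j = 3 - 4*j)
m(Y, z) = 1 - 4*z (m(Y, z) = -2 + (3 - 4*z) = 1 - 4*z)
m(-18, -10)*(375 + P(-22)) = (1 - 4*(-10))*(375 - 4/(-22)) = (1 + 40)*(375 - 4*(-1/22)) = 41*(375 + 2/11) = 41*(4127/11) = 169207/11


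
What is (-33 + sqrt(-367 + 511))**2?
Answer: 441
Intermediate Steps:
(-33 + sqrt(-367 + 511))**2 = (-33 + sqrt(144))**2 = (-33 + 12)**2 = (-21)**2 = 441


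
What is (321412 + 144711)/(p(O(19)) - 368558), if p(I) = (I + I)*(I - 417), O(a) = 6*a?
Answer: -466123/437642 ≈ -1.0651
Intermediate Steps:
p(I) = 2*I*(-417 + I) (p(I) = (2*I)*(-417 + I) = 2*I*(-417 + I))
(321412 + 144711)/(p(O(19)) - 368558) = (321412 + 144711)/(2*(6*19)*(-417 + 6*19) - 368558) = 466123/(2*114*(-417 + 114) - 368558) = 466123/(2*114*(-303) - 368558) = 466123/(-69084 - 368558) = 466123/(-437642) = 466123*(-1/437642) = -466123/437642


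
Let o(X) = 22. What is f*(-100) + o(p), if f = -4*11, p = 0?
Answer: 4422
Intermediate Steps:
f = -44
f*(-100) + o(p) = -44*(-100) + 22 = 4400 + 22 = 4422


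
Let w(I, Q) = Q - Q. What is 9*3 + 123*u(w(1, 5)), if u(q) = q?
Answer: 27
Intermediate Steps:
w(I, Q) = 0
9*3 + 123*u(w(1, 5)) = 9*3 + 123*0 = 27 + 0 = 27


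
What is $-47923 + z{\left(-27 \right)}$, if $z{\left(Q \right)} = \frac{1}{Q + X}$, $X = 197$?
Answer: $- \frac{8146909}{170} \approx -47923.0$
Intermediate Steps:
$z{\left(Q \right)} = \frac{1}{197 + Q}$ ($z{\left(Q \right)} = \frac{1}{Q + 197} = \frac{1}{197 + Q}$)
$-47923 + z{\left(-27 \right)} = -47923 + \frac{1}{197 - 27} = -47923 + \frac{1}{170} = - \frac{8146909}{170}$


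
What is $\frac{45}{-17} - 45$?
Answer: $- \frac{810}{17} \approx -47.647$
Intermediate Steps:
$\frac{45}{-17} - 45 = 45 \left(- \frac{1}{17}\right) - 45 = - \frac{45}{17} - 45 = - \frac{810}{17}$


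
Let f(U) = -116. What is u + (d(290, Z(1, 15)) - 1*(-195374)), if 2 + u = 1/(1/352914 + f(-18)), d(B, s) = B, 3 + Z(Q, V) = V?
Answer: 8010015103312/40938023 ≈ 1.9566e+5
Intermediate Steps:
Z(Q, V) = -3 + V
u = -82228960/40938023 (u = -2 + 1/(1/352914 - 116) = -2 + 1/(-40938023/352914) = -2 - 352914/40938023 = -82228960/40938023 ≈ -2.0086)
u + (d(290, Z(1, 15)) - 1*(-195374)) = -82228960/40938023 + (290 - 1*(-195374)) = -82228960/40938023 + (290 + 195374) = -82228960/40938023 + 195664 = 8010015103312/40938023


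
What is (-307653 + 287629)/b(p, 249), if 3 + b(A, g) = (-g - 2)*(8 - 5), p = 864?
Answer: 5006/189 ≈ 26.487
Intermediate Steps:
b(A, g) = -9 - 3*g (b(A, g) = -3 + (-g - 2)*(8 - 5) = -3 + (-2 - g)*3 = -3 + (-6 - 3*g) = -9 - 3*g)
(-307653 + 287629)/b(p, 249) = (-307653 + 287629)/(-9 - 3*249) = -20024/(-9 - 747) = -20024/(-756) = -20024*(-1/756) = 5006/189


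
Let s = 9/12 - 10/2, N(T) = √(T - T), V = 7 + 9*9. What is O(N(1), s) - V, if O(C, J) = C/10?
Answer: -88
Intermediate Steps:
V = 88 (V = 7 + 81 = 88)
N(T) = 0 (N(T) = √0 = 0)
s = -17/4 (s = 9*(1/12) - 10*½ = ¾ - 5 = -17/4 ≈ -4.2500)
O(C, J) = C/10 (O(C, J) = C*(⅒) = C/10)
O(N(1), s) - V = (⅒)*0 - 1*88 = 0 - 88 = -88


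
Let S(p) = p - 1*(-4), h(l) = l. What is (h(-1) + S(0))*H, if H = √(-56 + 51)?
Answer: 3*I*√5 ≈ 6.7082*I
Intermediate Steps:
S(p) = 4 + p (S(p) = p + 4 = 4 + p)
H = I*√5 (H = √(-5) = I*√5 ≈ 2.2361*I)
(h(-1) + S(0))*H = (-1 + (4 + 0))*(I*√5) = (-1 + 4)*(I*√5) = 3*(I*√5) = 3*I*√5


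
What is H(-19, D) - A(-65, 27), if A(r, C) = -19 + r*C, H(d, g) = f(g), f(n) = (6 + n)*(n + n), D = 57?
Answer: 8956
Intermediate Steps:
f(n) = 2*n*(6 + n) (f(n) = (6 + n)*(2*n) = 2*n*(6 + n))
H(d, g) = 2*g*(6 + g)
A(r, C) = -19 + C*r
H(-19, D) - A(-65, 27) = 2*57*(6 + 57) - (-19 + 27*(-65)) = 2*57*63 - (-19 - 1755) = 7182 - 1*(-1774) = 7182 + 1774 = 8956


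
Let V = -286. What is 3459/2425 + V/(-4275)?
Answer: 619231/414675 ≈ 1.4933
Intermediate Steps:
3459/2425 + V/(-4275) = 3459/2425 - 286/(-4275) = 3459*(1/2425) - 286*(-1/4275) = 3459/2425 + 286/4275 = 619231/414675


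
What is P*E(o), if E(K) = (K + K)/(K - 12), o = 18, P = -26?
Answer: -156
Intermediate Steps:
E(K) = 2*K/(-12 + K) (E(K) = (2*K)/(-12 + K) = 2*K/(-12 + K))
P*E(o) = -52*18/(-12 + 18) = -52*18/6 = -26*6 = -156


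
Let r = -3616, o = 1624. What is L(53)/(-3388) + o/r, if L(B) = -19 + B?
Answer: -175783/382844 ≈ -0.45915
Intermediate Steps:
L(53)/(-3388) + o/r = (-19 + 53)/(-3388) + 1624/(-3616) = 34*(-1/3388) + 1624*(-1/3616) = -17/1694 - 203/452 = -175783/382844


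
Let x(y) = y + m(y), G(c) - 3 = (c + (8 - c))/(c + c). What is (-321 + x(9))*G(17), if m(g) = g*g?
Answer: -12705/17 ≈ -747.35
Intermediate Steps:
G(c) = 3 + 4/c (G(c) = 3 + (c + (8 - c))/(c + c) = 3 + 8/((2*c)) = 3 + 8*(1/(2*c)) = 3 + 4/c)
m(g) = g**2
x(y) = y + y**2
(-321 + x(9))*G(17) = (-321 + 9*(1 + 9))*(3 + 4/17) = (-321 + 9*10)*(3 + 4*(1/17)) = (-321 + 90)*(3 + 4/17) = -231*55/17 = -12705/17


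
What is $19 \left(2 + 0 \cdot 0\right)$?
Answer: $38$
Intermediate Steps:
$19 \left(2 + 0 \cdot 0\right) = 19 \left(2 + 0\right) = 19 \cdot 2 = 38$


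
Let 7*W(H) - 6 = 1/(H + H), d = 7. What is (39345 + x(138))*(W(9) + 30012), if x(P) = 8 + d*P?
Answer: 152471177099/126 ≈ 1.2101e+9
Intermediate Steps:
x(P) = 8 + 7*P
W(H) = 6/7 + 1/(14*H) (W(H) = 6/7 + 1/(7*(H + H)) = 6/7 + 1/(7*((2*H))) = 6/7 + (1/(2*H))/7 = 6/7 + 1/(14*H))
(39345 + x(138))*(W(9) + 30012) = (39345 + (8 + 7*138))*((1/14)*(1 + 12*9)/9 + 30012) = (39345 + (8 + 966))*((1/14)*(⅑)*(1 + 108) + 30012) = (39345 + 974)*((1/14)*(⅑)*109 + 30012) = 40319*(109/126 + 30012) = 40319*(3781621/126) = 152471177099/126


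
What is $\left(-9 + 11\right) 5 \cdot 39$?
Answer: $390$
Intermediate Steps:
$\left(-9 + 11\right) 5 \cdot 39 = 2 \cdot 5 \cdot 39 = 10 \cdot 39 = 390$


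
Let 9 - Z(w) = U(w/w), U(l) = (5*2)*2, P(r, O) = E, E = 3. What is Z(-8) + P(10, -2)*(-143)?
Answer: -440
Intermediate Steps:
P(r, O) = 3
U(l) = 20 (U(l) = 10*2 = 20)
Z(w) = -11 (Z(w) = 9 - 1*20 = 9 - 20 = -11)
Z(-8) + P(10, -2)*(-143) = -11 + 3*(-143) = -11 - 429 = -440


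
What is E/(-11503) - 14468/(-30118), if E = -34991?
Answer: 610142171/173223677 ≈ 3.5223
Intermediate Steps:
E/(-11503) - 14468/(-30118) = -34991/(-11503) - 14468/(-30118) = -34991*(-1/11503) - 14468*(-1/30118) = 34991/11503 + 7234/15059 = 610142171/173223677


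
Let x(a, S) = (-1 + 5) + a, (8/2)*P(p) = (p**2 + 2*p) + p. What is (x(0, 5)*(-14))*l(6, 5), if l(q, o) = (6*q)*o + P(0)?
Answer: -10080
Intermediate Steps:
P(p) = p**2/4 + 3*p/4 (P(p) = ((p**2 + 2*p) + p)/4 = (p**2 + 3*p)/4 = p**2/4 + 3*p/4)
x(a, S) = 4 + a
l(q, o) = 6*o*q (l(q, o) = (6*q)*o + (1/4)*0*(3 + 0) = 6*o*q + (1/4)*0*3 = 6*o*q + 0 = 6*o*q)
(x(0, 5)*(-14))*l(6, 5) = ((4 + 0)*(-14))*(6*5*6) = (4*(-14))*180 = -56*180 = -10080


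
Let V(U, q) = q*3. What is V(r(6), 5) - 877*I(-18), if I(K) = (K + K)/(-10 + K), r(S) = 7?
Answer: -7788/7 ≈ -1112.6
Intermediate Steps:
V(U, q) = 3*q
I(K) = 2*K/(-10 + K) (I(K) = (2*K)/(-10 + K) = 2*K/(-10 + K))
V(r(6), 5) - 877*I(-18) = 3*5 - 1754*(-18)/(-10 - 18) = 15 - 1754*(-18)/(-28) = 15 - 1754*(-18)*(-1)/28 = 15 - 877*9/7 = 15 - 7893/7 = -7788/7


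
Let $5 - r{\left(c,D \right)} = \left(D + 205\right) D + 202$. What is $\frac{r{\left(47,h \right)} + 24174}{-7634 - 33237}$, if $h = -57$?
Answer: $- \frac{32413}{40871} \approx -0.79306$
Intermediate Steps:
$r{\left(c,D \right)} = -197 - D \left(205 + D\right)$ ($r{\left(c,D \right)} = 5 - \left(\left(D + 205\right) D + 202\right) = 5 - \left(\left(205 + D\right) D + 202\right) = 5 - \left(D \left(205 + D\right) + 202\right) = 5 - \left(202 + D \left(205 + D\right)\right) = -197 - D \left(205 + D\right)$)
$\frac{r{\left(47,h \right)} + 24174}{-7634 - 33237} = \frac{\left(-197 - \left(-57\right)^{2} - -11685\right) + 24174}{-7634 - 33237} = \frac{\left(-197 - 3249 + 11685\right) + 24174}{-40871} = \left(\left(-197 - 3249 + 11685\right) + 24174\right) \left(- \frac{1}{40871}\right) = \left(8239 + 24174\right) \left(- \frac{1}{40871}\right) = 32413 \left(- \frac{1}{40871}\right) = - \frac{32413}{40871}$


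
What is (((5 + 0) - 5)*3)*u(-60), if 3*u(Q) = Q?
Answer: 0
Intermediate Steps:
u(Q) = Q/3
(((5 + 0) - 5)*3)*u(-60) = (((5 + 0) - 5)*3)*((⅓)*(-60)) = ((5 - 5)*3)*(-20) = (0*3)*(-20) = 0*(-20) = 0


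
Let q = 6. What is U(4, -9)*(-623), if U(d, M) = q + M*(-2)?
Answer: -14952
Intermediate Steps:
U(d, M) = 6 - 2*M (U(d, M) = 6 + M*(-2) = 6 - 2*M)
U(4, -9)*(-623) = (6 - 2*(-9))*(-623) = (6 + 18)*(-623) = 24*(-623) = -14952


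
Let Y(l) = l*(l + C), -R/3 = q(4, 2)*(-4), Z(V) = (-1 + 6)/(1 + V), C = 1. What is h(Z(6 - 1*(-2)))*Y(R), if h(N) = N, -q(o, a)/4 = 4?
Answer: 61120/3 ≈ 20373.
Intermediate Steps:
q(o, a) = -16 (q(o, a) = -4*4 = -16)
Z(V) = 5/(1 + V)
R = -192 (R = -(-48)*(-4) = -3*64 = -192)
Y(l) = l*(1 + l) (Y(l) = l*(l + 1) = l*(1 + l))
h(Z(6 - 1*(-2)))*Y(R) = (5/(1 + (6 - 1*(-2))))*(-192*(1 - 192)) = (5/(1 + (6 + 2)))*(-192*(-191)) = (5/(1 + 8))*36672 = (5/9)*36672 = 61120/3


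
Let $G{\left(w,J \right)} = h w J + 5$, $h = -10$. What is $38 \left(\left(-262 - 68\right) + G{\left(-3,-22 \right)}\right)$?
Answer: $-37430$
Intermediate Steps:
$G{\left(w,J \right)} = 5 - 10 J w$ ($G{\left(w,J \right)} = - 10 w J + 5 = - 10 J w + 5 = 5 - 10 J w$)
$38 \left(\left(-262 - 68\right) + G{\left(-3,-22 \right)}\right) = 38 \left(\left(-262 - 68\right) + \left(5 - \left(-220\right) \left(-3\right)\right)\right) = 38 \left(\left(-262 - 68\right) + \left(5 - 660\right)\right) = 38 \left(-330 - 655\right) = 38 \left(-985\right) = -37430$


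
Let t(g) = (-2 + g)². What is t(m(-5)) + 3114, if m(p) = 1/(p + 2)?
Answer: 28075/9 ≈ 3119.4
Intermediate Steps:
m(p) = 1/(2 + p)
t(m(-5)) + 3114 = (-2 + 1/(2 - 5))² + 3114 = (-2 + 1/(-3))² + 3114 = (-2 - ⅓)² + 3114 = (-7/3)² + 3114 = 49/9 + 3114 = 28075/9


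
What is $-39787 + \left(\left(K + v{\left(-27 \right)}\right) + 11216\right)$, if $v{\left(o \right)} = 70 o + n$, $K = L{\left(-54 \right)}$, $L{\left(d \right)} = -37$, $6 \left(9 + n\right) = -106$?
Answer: $- \frac{91574}{3} \approx -30525.0$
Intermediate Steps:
$n = - \frac{80}{3}$ ($n = -9 + \frac{1}{6} \left(-106\right) = -9 - \frac{53}{3} = - \frac{80}{3} \approx -26.667$)
$K = -37$
$v{\left(o \right)} = - \frac{80}{3} + 70 o$ ($v{\left(o \right)} = 70 o - \frac{80}{3} = - \frac{80}{3} + 70 o$)
$-39787 + \left(\left(K + v{\left(-27 \right)}\right) + 11216\right) = -39787 + \left(\left(-37 + \left(- \frac{80}{3} + 70 \left(-27\right)\right)\right) + 11216\right) = -39787 + \left(\left(-37 - \frac{5750}{3}\right) + 11216\right) = -39787 + \left(- \frac{5861}{3} + 11216\right) = -39787 + \frac{27787}{3} = - \frac{91574}{3}$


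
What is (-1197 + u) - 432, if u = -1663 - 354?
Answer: -3646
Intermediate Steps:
u = -2017
(-1197 + u) - 432 = (-1197 - 2017) - 432 = -3214 - 432 = -3646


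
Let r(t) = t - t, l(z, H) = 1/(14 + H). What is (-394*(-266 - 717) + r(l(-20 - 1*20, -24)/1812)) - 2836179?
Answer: -2448877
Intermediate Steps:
r(t) = 0
(-394*(-266 - 717) + r(l(-20 - 1*20, -24)/1812)) - 2836179 = (-394*(-266 - 717) + 0) - 2836179 = (-394*(-983) + 0) - 2836179 = (387302 + 0) - 2836179 = 387302 - 2836179 = -2448877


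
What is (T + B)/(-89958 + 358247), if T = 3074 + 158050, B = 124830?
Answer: 285954/268289 ≈ 1.0658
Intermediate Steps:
T = 161124
(T + B)/(-89958 + 358247) = (161124 + 124830)/(-89958 + 358247) = 285954/268289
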